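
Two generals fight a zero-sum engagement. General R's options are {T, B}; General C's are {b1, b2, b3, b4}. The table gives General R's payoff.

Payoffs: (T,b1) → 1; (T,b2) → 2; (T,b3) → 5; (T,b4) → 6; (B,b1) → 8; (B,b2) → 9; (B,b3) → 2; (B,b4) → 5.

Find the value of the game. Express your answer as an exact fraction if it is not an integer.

19/5

Row minima: T → 1, B → 2; maximin = 2.
Column maxima: b1 → 8, b2 → 9, b3 → 5, b4 → 6; minimax = 5.
2 ≠ 5, so there is no saddle point; optimal play is mixed.
b2 is strictly dominated by b1 (it gives General R strictly more in every row), so General C never plays it.
b4 is strictly dominated by b3 (it gives General R strictly more in every row), so General C never plays it.
On the remaining 2×2 (T, B vs b1, b3):
Let General R play T with probability p. Expected payoff against b1: 1p + 8(1−p) = −7p + 8; against b3: 5p + 2(1−p) = 3p + 2.
Setting these equal: −7p + 8 = 3p + 2 ⇒ −10p = -6 ⇒ p = 3/5, and the value is (-7)·(3/5) + 8 = 19/5.
For General C: with q = P(b1), equating T's and B's payoffs gives −4q + 5 = 6q + 2 ⇒ q = 3/10.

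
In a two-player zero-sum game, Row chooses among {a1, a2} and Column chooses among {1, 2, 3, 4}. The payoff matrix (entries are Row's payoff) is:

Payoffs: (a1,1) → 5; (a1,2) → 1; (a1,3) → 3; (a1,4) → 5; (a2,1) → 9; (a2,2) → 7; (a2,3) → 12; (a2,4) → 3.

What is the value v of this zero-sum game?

4

Row minima: a1 → 1, a2 → 3; maximin = 3.
Column maxima: 1 → 9, 2 → 7, 3 → 12, 4 → 5; minimax = 5.
3 ≠ 5, so there is no saddle point; optimal play is mixed.
1 is strictly dominated by 2 (it gives Row strictly more in every row), so Column never plays it.
3 is strictly dominated by 2 (it gives Row strictly more in every row), so Column never plays it.
On the remaining 2×2 (a1, a2 vs 2, 4):
Let Row play a1 with probability p. Expected payoff against 2: 1p + 7(1−p) = −6p + 7; against 4: 5p + 3(1−p) = 2p + 3.
Setting these equal: −6p + 7 = 2p + 3 ⇒ −8p = -4 ⇒ p = 1/2, and the value is (-6)·(1/2) + 7 = 4.
For Column: with q = P(2), equating a1's and a2's payoffs gives −4q + 5 = 4q + 3 ⇒ q = 1/4.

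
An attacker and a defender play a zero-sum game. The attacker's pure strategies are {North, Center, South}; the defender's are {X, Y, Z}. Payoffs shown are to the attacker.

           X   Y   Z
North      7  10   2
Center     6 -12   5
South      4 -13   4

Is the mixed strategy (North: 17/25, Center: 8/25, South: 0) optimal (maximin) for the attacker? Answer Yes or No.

Yes

Against X this mix gives (17/25)·7 + (8/25)·6 = 167/25.
Against Y this mix gives (17/25)·10 + (8/25)·(-12) = 74/25.
Against Z this mix gives (17/25)·2 + (8/25)·5 = 74/25.
All of the defender's active replies (Y, Z) yield 74/25, and no column does worse for the attacker. The mix makes the defender indifferent and guarantees 74/25, so it is optimal.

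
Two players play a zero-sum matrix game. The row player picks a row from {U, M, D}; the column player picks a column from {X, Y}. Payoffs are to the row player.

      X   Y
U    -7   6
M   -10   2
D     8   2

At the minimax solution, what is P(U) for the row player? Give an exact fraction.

Row minima: U → -7, M → -10, D → 2; maximin = 2.
Column maxima: X → 8, Y → 6; minimax = 6.
2 ≠ 6, so there is no saddle point; optimal play is mixed.
M is strictly dominated by U, so the row player never plays it.
On the remaining 2×2 (U, D vs X, Y):
Let the row player play U with probability p. Expected payoff against X: (-7)p + 8(1−p) = −15p + 8; against Y: 6p + 2(1−p) = 4p + 2.
Setting these equal: −15p + 8 = 4p + 2 ⇒ −19p = -6 ⇒ p = 6/19, and the value is (-15)·(6/19) + 8 = 62/19.
For the column player: with q = P(X), equating U's and D's payoffs gives −13q + 6 = 6q + 2 ⇒ q = 4/19.

6/19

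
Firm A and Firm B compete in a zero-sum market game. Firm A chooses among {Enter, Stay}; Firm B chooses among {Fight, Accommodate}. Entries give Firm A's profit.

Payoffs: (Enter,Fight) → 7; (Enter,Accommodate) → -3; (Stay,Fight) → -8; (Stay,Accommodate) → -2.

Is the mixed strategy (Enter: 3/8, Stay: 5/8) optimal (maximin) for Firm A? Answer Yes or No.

Against Fight this mix gives (3/8)·7 + (5/8)·(-8) = -19/8.
Against Accommodate this mix gives (3/8)·(-3) + (5/8)·(-2) = -19/8.
All of Firm B's active replies (Fight, Accommodate) yield -19/8, and no column does worse for Firm A. The mix makes Firm B indifferent and guarantees -19/8, so it is optimal.

Yes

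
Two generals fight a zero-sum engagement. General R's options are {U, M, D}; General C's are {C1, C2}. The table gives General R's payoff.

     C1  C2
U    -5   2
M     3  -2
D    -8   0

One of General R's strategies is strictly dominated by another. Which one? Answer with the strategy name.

D

U gives a strictly higher payoff than D against every column: -5 > -8, 2 > 0.
So D is strictly dominated and General R never plays it.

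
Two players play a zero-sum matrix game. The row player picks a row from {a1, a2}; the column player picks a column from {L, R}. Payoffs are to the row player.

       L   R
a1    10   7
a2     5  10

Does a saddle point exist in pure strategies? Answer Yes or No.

No

Row minima: a1 → 7, a2 → 5; maximin = 7.
Column maxima: L → 10, R → 10; minimax = 10.
7 ≠ 10, so no pure-strategy equilibrium exists.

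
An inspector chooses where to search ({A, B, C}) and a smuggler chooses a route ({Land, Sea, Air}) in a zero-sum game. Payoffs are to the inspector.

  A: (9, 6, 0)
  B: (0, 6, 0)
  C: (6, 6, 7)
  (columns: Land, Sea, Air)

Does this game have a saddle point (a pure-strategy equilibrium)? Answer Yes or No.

Yes

Row minima: A → 0, B → 0, C → 6; maximin = 6.
Column maxima: Land → 9, Sea → 6, Air → 7; minimax = 6.
maximin = minimax = 6, so a saddle point exists.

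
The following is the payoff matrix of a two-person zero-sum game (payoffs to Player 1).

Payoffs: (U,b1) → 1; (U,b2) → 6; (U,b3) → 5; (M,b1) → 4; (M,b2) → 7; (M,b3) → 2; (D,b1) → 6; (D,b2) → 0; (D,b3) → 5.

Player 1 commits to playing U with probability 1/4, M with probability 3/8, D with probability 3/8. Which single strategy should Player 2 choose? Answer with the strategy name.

If Player 2 plays b1, Player 1's expected payoff is (1/4)·1 + (3/8)·4 + (3/8)·6 = 4.
If Player 2 plays b2, Player 1's expected payoff is (1/4)·6 + (3/8)·7 + (3/8)·0 = 33/8.
If Player 2 plays b3, Player 1's expected payoff is (1/4)·5 + (3/8)·2 + (3/8)·5 = 31/8.
Player 2 minimizes Player 1's payoff; the smallest is 31/8, so the best response is b3.

b3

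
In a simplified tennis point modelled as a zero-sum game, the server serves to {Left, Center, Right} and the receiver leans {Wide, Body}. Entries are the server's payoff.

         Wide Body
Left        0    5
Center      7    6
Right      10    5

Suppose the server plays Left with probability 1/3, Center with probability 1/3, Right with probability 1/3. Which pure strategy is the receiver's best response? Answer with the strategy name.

If the receiver plays Wide, the server's expected payoff is (1/3)·0 + (1/3)·7 + (1/3)·10 = 17/3.
If the receiver plays Body, the server's expected payoff is (1/3)·5 + (1/3)·6 + (1/3)·5 = 16/3.
The receiver minimizes the server's payoff; the smallest is 16/3, so the best response is Body.

Body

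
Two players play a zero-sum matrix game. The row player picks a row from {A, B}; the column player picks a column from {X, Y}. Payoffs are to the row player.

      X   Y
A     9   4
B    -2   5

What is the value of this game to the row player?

53/12

Row minima: A → 4, B → -2; maximin = 4.
Column maxima: X → 9, Y → 5; minimax = 5.
4 ≠ 5, so there is no saddle point; optimal play is mixed.
Let the row player play A with probability p. Expected payoff against X: 9p + (-2)(1−p) = 11p − 2; against Y: 4p + 5(1−p) = −p + 5.
Setting these equal: 11p − 2 = −p + 5 ⇒ 12p = 7 ⇒ p = 7/12, and the value is (11)·(7/12) − 2 = 53/12.
For the column player: with q = P(X), equating A's and B's payoffs gives 5q + 4 = −7q + 5 ⇒ q = 1/12.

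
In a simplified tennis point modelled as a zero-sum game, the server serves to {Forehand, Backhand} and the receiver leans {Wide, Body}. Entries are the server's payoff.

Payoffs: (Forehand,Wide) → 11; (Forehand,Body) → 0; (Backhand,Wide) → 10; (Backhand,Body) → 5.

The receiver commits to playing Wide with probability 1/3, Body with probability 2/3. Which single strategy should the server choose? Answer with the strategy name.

Expected payoff of Forehand: (1/3)·11 + (2/3)·0 = 11/3.
Expected payoff of Backhand: (1/3)·10 + (2/3)·5 = 20/3.
The largest is 20/3, so the server's best response is Backhand.

Backhand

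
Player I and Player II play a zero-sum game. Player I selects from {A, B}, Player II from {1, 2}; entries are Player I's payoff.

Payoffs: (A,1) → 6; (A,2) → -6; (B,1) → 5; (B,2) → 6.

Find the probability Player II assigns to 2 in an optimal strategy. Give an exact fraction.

1/13

Row minima: A → -6, B → 5; maximin = 5.
Column maxima: 1 → 6, 2 → 6; minimax = 6.
5 ≠ 6, so there is no saddle point; optimal play is mixed.
Let Player I play A with probability p. Expected payoff against 1: 6p + 5(1−p) = p + 5; against 2: (-6)p + 6(1−p) = −12p + 6.
Setting these equal: p + 5 = −12p + 6 ⇒ 13p = 1 ⇒ p = 1/13, and the value is (1)·(1/13) + 5 = 66/13.
For Player II: with q = P(1), equating A's and B's payoffs gives 12q − 6 = −q + 6 ⇒ q = 12/13.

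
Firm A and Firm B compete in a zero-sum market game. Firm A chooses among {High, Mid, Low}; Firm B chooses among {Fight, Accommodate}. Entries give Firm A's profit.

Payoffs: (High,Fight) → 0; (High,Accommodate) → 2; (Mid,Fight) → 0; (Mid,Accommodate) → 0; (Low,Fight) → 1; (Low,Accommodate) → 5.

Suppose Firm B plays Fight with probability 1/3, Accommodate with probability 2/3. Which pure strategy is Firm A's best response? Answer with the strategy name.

Low

Expected payoff of High: (1/3)·0 + (2/3)·2 = 4/3.
Expected payoff of Mid: (1/3)·0 + (2/3)·0 = 0.
Expected payoff of Low: (1/3)·1 + (2/3)·5 = 11/3.
The largest is 11/3, so Firm A's best response is Low.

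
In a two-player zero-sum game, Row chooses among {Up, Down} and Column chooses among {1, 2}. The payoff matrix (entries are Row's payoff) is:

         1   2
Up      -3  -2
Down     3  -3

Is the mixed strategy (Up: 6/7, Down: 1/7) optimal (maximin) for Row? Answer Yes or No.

Against 1 this mix gives (6/7)·(-3) + (1/7)·3 = -15/7.
Against 2 this mix gives (6/7)·(-2) + (1/7)·(-3) = -15/7.
All of Column's active replies (1, 2) yield -15/7, and no column does worse for Row. The mix makes Column indifferent and guarantees -15/7, so it is optimal.

Yes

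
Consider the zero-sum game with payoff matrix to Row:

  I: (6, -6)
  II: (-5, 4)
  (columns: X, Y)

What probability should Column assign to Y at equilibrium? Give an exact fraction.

11/21

Row minima: I → -6, II → -5; maximin = -5.
Column maxima: X → 6, Y → 4; minimax = 4.
-5 ≠ 4, so there is no saddle point; optimal play is mixed.
Let Row play I with probability p. Expected payoff against X: 6p + (-5)(1−p) = 11p − 5; against Y: (-6)p + 4(1−p) = −10p + 4.
Setting these equal: 11p − 5 = −10p + 4 ⇒ 21p = 9 ⇒ p = 3/7, and the value is (11)·(3/7) − 5 = -2/7.
For Column: with q = P(X), equating I's and II's payoffs gives 12q − 6 = −9q + 4 ⇒ q = 10/21.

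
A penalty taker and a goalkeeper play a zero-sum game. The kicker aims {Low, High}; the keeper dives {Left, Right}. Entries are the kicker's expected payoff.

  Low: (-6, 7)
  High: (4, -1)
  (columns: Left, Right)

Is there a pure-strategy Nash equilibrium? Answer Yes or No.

No

Row minima: Low → -6, High → -1; maximin = -1.
Column maxima: Left → 4, Right → 7; minimax = 4.
-1 ≠ 4, so no pure-strategy equilibrium exists.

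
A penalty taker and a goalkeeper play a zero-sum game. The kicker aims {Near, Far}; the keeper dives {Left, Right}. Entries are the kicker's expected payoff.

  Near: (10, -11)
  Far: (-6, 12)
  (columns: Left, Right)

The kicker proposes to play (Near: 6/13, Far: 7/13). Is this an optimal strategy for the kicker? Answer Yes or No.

Yes

Against Left this mix gives (6/13)·10 + (7/13)·(-6) = 18/13.
Against Right this mix gives (6/13)·(-11) + (7/13)·12 = 18/13.
All of the keeper's active replies (Left, Right) yield 18/13, and no column does worse for the kicker. The mix makes the keeper indifferent and guarantees 18/13, so it is optimal.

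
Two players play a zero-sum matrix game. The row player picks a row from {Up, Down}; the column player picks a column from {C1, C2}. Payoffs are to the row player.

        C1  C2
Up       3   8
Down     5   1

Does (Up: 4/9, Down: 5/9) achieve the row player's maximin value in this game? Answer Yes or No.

Yes

Against C1 this mix gives (4/9)·3 + (5/9)·5 = 37/9.
Against C2 this mix gives (4/9)·8 + (5/9)·1 = 37/9.
All of the column player's active replies (C1, C2) yield 37/9, and no column does worse for the row player. The mix makes the column player indifferent and guarantees 37/9, so it is optimal.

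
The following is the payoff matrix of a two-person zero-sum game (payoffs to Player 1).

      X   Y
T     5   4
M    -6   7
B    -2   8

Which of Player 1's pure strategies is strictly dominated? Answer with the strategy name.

M

B gives a strictly higher payoff than M against every column: -2 > -6, 8 > 7.
So M is strictly dominated and Player 1 never plays it.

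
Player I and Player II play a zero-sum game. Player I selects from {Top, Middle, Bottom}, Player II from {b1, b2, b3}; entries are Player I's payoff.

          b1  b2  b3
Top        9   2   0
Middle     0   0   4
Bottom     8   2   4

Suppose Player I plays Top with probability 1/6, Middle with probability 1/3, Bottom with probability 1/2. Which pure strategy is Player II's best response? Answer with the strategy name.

If Player II plays b1, Player I's expected payoff is (1/6)·9 + (1/3)·0 + (1/2)·8 = 11/2.
If Player II plays b2, Player I's expected payoff is (1/6)·2 + (1/3)·0 + (1/2)·2 = 4/3.
If Player II plays b3, Player I's expected payoff is (1/6)·0 + (1/3)·4 + (1/2)·4 = 10/3.
Player II minimizes Player I's payoff; the smallest is 4/3, so the best response is b2.

b2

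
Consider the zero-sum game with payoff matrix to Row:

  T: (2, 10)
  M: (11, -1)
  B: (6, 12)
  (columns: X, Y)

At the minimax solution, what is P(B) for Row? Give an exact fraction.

2/3

Row minima: T → 2, M → -1, B → 6; maximin = 6.
Column maxima: X → 11, Y → 12; minimax = 11.
6 ≠ 11, so there is no saddle point; optimal play is mixed.
T is strictly dominated by B, so Row never plays it.
On the remaining 2×2 (M, B vs X, Y):
Let Row play M with probability p. Expected payoff against X: 11p + 6(1−p) = 5p + 6; against Y: (-1)p + 12(1−p) = −13p + 12.
Setting these equal: 5p + 6 = −13p + 12 ⇒ 18p = 6 ⇒ p = 1/3, and the value is (5)·(1/3) + 6 = 23/3.
For Column: with q = P(X), equating M's and B's payoffs gives 12q − 1 = −6q + 12 ⇒ q = 13/18.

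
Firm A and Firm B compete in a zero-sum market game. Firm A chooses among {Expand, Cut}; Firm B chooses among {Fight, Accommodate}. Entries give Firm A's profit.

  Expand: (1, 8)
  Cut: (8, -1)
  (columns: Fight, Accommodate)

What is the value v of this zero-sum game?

65/16

Row minima: Expand → 1, Cut → -1; maximin = 1.
Column maxima: Fight → 8, Accommodate → 8; minimax = 8.
1 ≠ 8, so there is no saddle point; optimal play is mixed.
Let Firm A play Expand with probability p. Expected payoff against Fight: 1p + 8(1−p) = −7p + 8; against Accommodate: 8p + (-1)(1−p) = 9p − 1.
Setting these equal: −7p + 8 = 9p − 1 ⇒ −16p = -9 ⇒ p = 9/16, and the value is (-7)·(9/16) + 8 = 65/16.
For Firm B: with q = P(Fight), equating Expand's and Cut's payoffs gives −7q + 8 = 9q − 1 ⇒ q = 9/16.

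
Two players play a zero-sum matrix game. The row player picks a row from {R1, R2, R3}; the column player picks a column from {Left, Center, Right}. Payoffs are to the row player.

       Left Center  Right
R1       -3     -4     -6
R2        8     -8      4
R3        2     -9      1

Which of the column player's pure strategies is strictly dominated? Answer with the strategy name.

Left

Center holds the row player's payoff strictly below Left in every row: -4 < -3, -8 < 8, -9 < 2.
So Left is strictly dominated for the column player.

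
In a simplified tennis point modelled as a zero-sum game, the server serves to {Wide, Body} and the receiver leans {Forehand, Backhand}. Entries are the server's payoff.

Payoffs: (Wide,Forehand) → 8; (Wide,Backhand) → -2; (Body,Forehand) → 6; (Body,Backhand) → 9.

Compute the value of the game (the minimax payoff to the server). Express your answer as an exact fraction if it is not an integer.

84/13

Row minima: Wide → -2, Body → 6; maximin = 6.
Column maxima: Forehand → 8, Backhand → 9; minimax = 8.
6 ≠ 8, so there is no saddle point; optimal play is mixed.
Let the server play Wide with probability p. Expected payoff against Forehand: 8p + 6(1−p) = 2p + 6; against Backhand: (-2)p + 9(1−p) = −11p + 9.
Setting these equal: 2p + 6 = −11p + 9 ⇒ 13p = 3 ⇒ p = 3/13, and the value is (2)·(3/13) + 6 = 84/13.
For the receiver: with q = P(Forehand), equating Wide's and Body's payoffs gives 10q − 2 = −3q + 9 ⇒ q = 11/13.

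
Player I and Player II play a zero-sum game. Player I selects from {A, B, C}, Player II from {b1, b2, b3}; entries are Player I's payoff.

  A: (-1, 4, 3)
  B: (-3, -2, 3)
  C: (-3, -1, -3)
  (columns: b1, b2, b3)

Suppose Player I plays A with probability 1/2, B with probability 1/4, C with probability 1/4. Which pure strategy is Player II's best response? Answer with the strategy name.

b1

If Player II plays b1, Player I's expected payoff is (1/2)·(-1) + (1/4)·(-3) + (1/4)·(-3) = -2.
If Player II plays b2, Player I's expected payoff is (1/2)·4 + (1/4)·(-2) + (1/4)·(-1) = 5/4.
If Player II plays b3, Player I's expected payoff is (1/2)·3 + (1/4)·3 + (1/4)·(-3) = 3/2.
Player II minimizes Player I's payoff; the smallest is -2, so the best response is b1.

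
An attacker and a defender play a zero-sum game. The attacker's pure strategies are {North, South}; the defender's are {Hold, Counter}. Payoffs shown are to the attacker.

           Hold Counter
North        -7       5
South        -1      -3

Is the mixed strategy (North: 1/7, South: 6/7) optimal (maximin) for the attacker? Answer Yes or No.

Against Hold this mix gives (1/7)·(-7) + (6/7)·(-1) = -13/7.
Against Counter this mix gives (1/7)·5 + (6/7)·(-3) = -13/7.
All of the defender's active replies (Hold, Counter) yield -13/7, and no column does worse for the attacker. The mix makes the defender indifferent and guarantees -13/7, so it is optimal.

Yes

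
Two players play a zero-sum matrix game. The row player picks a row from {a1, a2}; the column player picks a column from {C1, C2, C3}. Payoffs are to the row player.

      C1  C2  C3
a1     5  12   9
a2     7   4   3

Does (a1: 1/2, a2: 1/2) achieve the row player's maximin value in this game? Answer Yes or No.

Yes

Against C1 this mix gives (1/2)·5 + (1/2)·7 = 6.
Against C2 this mix gives (1/2)·12 + (1/2)·4 = 8.
Against C3 this mix gives (1/2)·9 + (1/2)·3 = 6.
All of the column player's active replies (C1, C3) yield 6, and no column does worse for the row player. The mix makes the column player indifferent and guarantees 6, so it is optimal.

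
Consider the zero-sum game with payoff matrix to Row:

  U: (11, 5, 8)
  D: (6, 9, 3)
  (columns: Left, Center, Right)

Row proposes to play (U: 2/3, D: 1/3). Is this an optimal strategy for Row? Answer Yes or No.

Yes

Against Left this mix gives (2/3)·11 + (1/3)·6 = 28/3.
Against Center this mix gives (2/3)·5 + (1/3)·9 = 19/3.
Against Right this mix gives (2/3)·8 + (1/3)·3 = 19/3.
All of Column's active replies (Center, Right) yield 19/3, and no column does worse for Row. The mix makes Column indifferent and guarantees 19/3, so it is optimal.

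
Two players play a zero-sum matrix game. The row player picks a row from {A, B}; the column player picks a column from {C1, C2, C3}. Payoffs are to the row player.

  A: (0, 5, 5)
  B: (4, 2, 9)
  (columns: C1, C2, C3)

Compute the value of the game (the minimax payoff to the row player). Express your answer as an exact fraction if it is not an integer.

20/7

Row minima: A → 0, B → 2; maximin = 2.
Column maxima: C1 → 4, C2 → 5, C3 → 9; minimax = 4.
2 ≠ 4, so there is no saddle point; optimal play is mixed.
C3 is strictly dominated by C1 (it gives the row player strictly more in every row), so the column player never plays it.
On the remaining 2×2 (A, B vs C1, C2):
Let the row player play A with probability p. Expected payoff against C1: 0p + 4(1−p) = −4p + 4; against C2: 5p + 2(1−p) = 3p + 2.
Setting these equal: −4p + 4 = 3p + 2 ⇒ −7p = -2 ⇒ p = 2/7, and the value is (-4)·(2/7) + 4 = 20/7.
For the column player: with q = P(C1), equating A's and B's payoffs gives −5q + 5 = 2q + 2 ⇒ q = 3/7.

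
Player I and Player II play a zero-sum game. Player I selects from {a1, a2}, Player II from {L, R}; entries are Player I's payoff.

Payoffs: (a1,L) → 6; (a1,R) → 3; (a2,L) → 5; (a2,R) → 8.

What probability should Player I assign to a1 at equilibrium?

Row minima: a1 → 3, a2 → 5; maximin = 5.
Column maxima: L → 6, R → 8; minimax = 6.
5 ≠ 6, so there is no saddle point; optimal play is mixed.
Let Player I play a1 with probability p. Expected payoff against L: 6p + 5(1−p) = p + 5; against R: 3p + 8(1−p) = −5p + 8.
Setting these equal: p + 5 = −5p + 8 ⇒ 6p = 3 ⇒ p = 1/2, and the value is (1)·(1/2) + 5 = 11/2.
For Player II: with q = P(L), equating a1's and a2's payoffs gives 3q + 3 = −3q + 8 ⇒ q = 5/6.

1/2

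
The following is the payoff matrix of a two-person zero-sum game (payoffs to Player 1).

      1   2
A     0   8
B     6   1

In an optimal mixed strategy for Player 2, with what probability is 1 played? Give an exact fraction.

Row minima: A → 0, B → 1; maximin = 1.
Column maxima: 1 → 6, 2 → 8; minimax = 6.
1 ≠ 6, so there is no saddle point; optimal play is mixed.
Let Player 1 play A with probability p. Expected payoff against 1: 0p + 6(1−p) = −6p + 6; against 2: 8p + 1(1−p) = 7p + 1.
Setting these equal: −6p + 6 = 7p + 1 ⇒ −13p = -5 ⇒ p = 5/13, and the value is (-6)·(5/13) + 6 = 48/13.
For Player 2: with q = P(1), equating A's and B's payoffs gives −8q + 8 = 5q + 1 ⇒ q = 7/13.

7/13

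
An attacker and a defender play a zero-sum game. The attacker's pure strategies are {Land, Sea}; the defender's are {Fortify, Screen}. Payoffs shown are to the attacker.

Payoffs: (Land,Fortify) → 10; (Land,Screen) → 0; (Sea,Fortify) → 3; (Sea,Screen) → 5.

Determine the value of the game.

25/6

Row minima: Land → 0, Sea → 3; maximin = 3.
Column maxima: Fortify → 10, Screen → 5; minimax = 5.
3 ≠ 5, so there is no saddle point; optimal play is mixed.
Let the attacker play Land with probability p. Expected payoff against Fortify: 10p + 3(1−p) = 7p + 3; against Screen: 0p + 5(1−p) = −5p + 5.
Setting these equal: 7p + 3 = −5p + 5 ⇒ 12p = 2 ⇒ p = 1/6, and the value is (7)·(1/6) + 3 = 25/6.
For the defender: with q = P(Fortify), equating Land's and Sea's payoffs gives 10q = −2q + 5 ⇒ q = 5/12.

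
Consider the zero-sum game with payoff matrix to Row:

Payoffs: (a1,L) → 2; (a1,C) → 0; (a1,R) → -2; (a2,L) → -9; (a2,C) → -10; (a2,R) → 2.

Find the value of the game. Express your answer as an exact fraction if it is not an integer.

Row minima: a1 → -2, a2 → -10; maximin = -2.
Column maxima: L → 2, C → 0, R → 2; minimax = 0.
-2 ≠ 0, so there is no saddle point; optimal play is mixed.
L is strictly dominated by C (it gives Row strictly more in every row), so Column never plays it.
On the remaining 2×2 (a1, a2 vs C, R):
Let Row play a1 with probability p. Expected payoff against C: 0p + (-10)(1−p) = 10p − 10; against R: (-2)p + 2(1−p) = −4p + 2.
Setting these equal: 10p − 10 = −4p + 2 ⇒ 14p = 12 ⇒ p = 6/7, and the value is (10)·(6/7) − 10 = -10/7.
For Column: with q = P(C), equating a1's and a2's payoffs gives 2q − 2 = −12q + 2 ⇒ q = 2/7.

-10/7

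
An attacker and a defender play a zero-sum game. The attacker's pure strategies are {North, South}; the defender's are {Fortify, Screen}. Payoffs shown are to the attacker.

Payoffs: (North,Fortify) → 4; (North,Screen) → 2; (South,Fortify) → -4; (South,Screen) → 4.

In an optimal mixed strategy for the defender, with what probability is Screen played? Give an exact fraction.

Row minima: North → 2, South → -4; maximin = 2.
Column maxima: Fortify → 4, Screen → 4; minimax = 4.
2 ≠ 4, so there is no saddle point; optimal play is mixed.
Let the attacker play North with probability p. Expected payoff against Fortify: 4p + (-4)(1−p) = 8p − 4; against Screen: 2p + 4(1−p) = −2p + 4.
Setting these equal: 8p − 4 = −2p + 4 ⇒ 10p = 8 ⇒ p = 4/5, and the value is (8)·(4/5) − 4 = 12/5.
For the defender: with q = P(Fortify), equating North's and South's payoffs gives 2q + 2 = −8q + 4 ⇒ q = 1/5.

4/5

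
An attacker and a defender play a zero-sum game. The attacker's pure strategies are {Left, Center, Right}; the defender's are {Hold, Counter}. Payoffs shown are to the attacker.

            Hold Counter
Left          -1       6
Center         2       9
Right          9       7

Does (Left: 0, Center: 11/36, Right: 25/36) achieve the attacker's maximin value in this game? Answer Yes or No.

No

Against Hold this mix gives (11/36)·2 + (25/36)·9 = 247/36.
Against Counter this mix gives (11/36)·9 + (25/36)·7 = 137/18.
The defender will play Hold, holding the attacker to 247/36. Shifting weight toward the row that does better against Hold would raise this floor (the equalizing mix achieves 67/9 against both Hold and Counter), so the proposed strategy is not optimal.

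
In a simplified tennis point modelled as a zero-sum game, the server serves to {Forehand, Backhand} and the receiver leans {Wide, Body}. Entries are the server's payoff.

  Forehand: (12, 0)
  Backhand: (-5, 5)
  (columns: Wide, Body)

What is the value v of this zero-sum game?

Row minima: Forehand → 0, Backhand → -5; maximin = 0.
Column maxima: Wide → 12, Body → 5; minimax = 5.
0 ≠ 5, so there is no saddle point; optimal play is mixed.
Let the server play Forehand with probability p. Expected payoff against Wide: 12p + (-5)(1−p) = 17p − 5; against Body: 0p + 5(1−p) = −5p + 5.
Setting these equal: 17p − 5 = −5p + 5 ⇒ 22p = 10 ⇒ p = 5/11, and the value is (17)·(5/11) − 5 = 30/11.
For the receiver: with q = P(Wide), equating Forehand's and Backhand's payoffs gives 12q = −10q + 5 ⇒ q = 5/22.

30/11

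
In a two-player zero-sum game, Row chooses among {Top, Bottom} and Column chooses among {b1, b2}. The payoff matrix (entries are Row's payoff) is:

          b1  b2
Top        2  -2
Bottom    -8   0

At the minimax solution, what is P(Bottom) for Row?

Row minima: Top → -2, Bottom → -8; maximin = -2.
Column maxima: b1 → 2, b2 → 0; minimax = 0.
-2 ≠ 0, so there is no saddle point; optimal play is mixed.
Let Row play Top with probability p. Expected payoff against b1: 2p + (-8)(1−p) = 10p − 8; against b2: (-2)p + 0(1−p) = −2p.
Setting these equal: 10p − 8 = −2p ⇒ 12p = 8 ⇒ p = 2/3, and the value is (10)·(2/3) − 8 = -4/3.
For Column: with q = P(b1), equating Top's and Bottom's payoffs gives 4q − 2 = −8q ⇒ q = 1/6.

1/3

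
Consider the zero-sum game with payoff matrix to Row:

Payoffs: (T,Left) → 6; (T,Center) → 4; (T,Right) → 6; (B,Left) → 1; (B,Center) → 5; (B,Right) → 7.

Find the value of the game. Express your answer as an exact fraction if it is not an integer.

13/3

Row minima: T → 4, B → 1; maximin = 4.
Column maxima: Left → 6, Center → 5, Right → 7; minimax = 5.
4 ≠ 5, so there is no saddle point; optimal play is mixed.
Right is strictly dominated by Center (it gives Row strictly more in every row), so Column never plays it.
On the remaining 2×2 (T, B vs Left, Center):
Let Row play T with probability p. Expected payoff against Left: 6p + 1(1−p) = 5p + 1; against Center: 4p + 5(1−p) = −p + 5.
Setting these equal: 5p + 1 = −p + 5 ⇒ 6p = 4 ⇒ p = 2/3, and the value is (5)·(2/3) + 1 = 13/3.
For Column: with q = P(Left), equating T's and B's payoffs gives 2q + 4 = −4q + 5 ⇒ q = 1/6.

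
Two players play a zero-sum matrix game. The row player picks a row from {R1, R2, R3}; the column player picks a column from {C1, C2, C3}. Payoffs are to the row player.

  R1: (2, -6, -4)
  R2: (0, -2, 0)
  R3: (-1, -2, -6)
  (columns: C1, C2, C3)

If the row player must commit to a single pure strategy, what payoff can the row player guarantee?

Row minima: R1 → -6, R2 → -2, R3 → -6.
The best of these is -2.

-2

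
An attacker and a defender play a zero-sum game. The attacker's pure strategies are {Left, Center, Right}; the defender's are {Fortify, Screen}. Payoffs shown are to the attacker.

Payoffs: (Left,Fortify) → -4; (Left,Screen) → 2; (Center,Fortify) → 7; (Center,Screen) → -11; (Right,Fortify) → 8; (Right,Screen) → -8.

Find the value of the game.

Row minima: Left → -4, Center → -11, Right → -8; maximin = -4.
Column maxima: Fortify → 8, Screen → 2; minimax = 2.
-4 ≠ 2, so there is no saddle point; optimal play is mixed.
Center is strictly dominated by Right, so the attacker never plays it.
On the remaining 2×2 (Left, Right vs Fortify, Screen):
Let the attacker play Left with probability p. Expected payoff against Fortify: (-4)p + 8(1−p) = −12p + 8; against Screen: 2p + (-8)(1−p) = 10p − 8.
Setting these equal: −12p + 8 = 10p − 8 ⇒ −22p = -16 ⇒ p = 8/11, and the value is (-12)·(8/11) + 8 = -8/11.
For the defender: with q = P(Fortify), equating Left's and Right's payoffs gives −6q + 2 = 16q − 8 ⇒ q = 5/11.

-8/11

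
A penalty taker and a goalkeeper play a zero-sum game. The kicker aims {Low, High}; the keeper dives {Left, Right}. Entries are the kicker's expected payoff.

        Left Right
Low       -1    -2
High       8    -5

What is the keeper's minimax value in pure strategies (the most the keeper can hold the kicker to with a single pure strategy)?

-2

Column maxima: Left → 8, Right → -2.
The smallest of these is -2.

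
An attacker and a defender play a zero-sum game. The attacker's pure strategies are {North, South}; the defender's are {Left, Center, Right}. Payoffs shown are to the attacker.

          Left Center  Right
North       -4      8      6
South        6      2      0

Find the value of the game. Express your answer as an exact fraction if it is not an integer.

Row minima: North → -4, South → 0; maximin = 0.
Column maxima: Left → 6, Center → 8, Right → 6; minimax = 6.
0 ≠ 6, so there is no saddle point; optimal play is mixed.
Center is strictly dominated by Right (it gives the attacker strictly more in every row), so the defender never plays it.
On the remaining 2×2 (North, South vs Left, Right):
Let the attacker play North with probability p. Expected payoff against Left: (-4)p + 6(1−p) = −10p + 6; against Right: 6p + 0(1−p) = 6p.
Setting these equal: −10p + 6 = 6p ⇒ −16p = -6 ⇒ p = 3/8, and the value is (-10)·(3/8) + 6 = 9/4.
For the defender: with q = P(Left), equating North's and South's payoffs gives −10q + 6 = 6q ⇒ q = 3/8.

9/4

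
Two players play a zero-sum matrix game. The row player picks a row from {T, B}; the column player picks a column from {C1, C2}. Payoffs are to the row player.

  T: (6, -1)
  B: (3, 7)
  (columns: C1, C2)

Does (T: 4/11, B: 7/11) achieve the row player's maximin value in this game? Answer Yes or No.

Against C1 this mix gives (4/11)·6 + (7/11)·3 = 45/11.
Against C2 this mix gives (4/11)·(-1) + (7/11)·7 = 45/11.
All of the column player's active replies (C1, C2) yield 45/11, and no column does worse for the row player. The mix makes the column player indifferent and guarantees 45/11, so it is optimal.

Yes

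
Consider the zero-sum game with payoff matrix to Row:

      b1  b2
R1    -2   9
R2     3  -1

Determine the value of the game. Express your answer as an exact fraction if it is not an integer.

Row minima: R1 → -2, R2 → -1; maximin = -1.
Column maxima: b1 → 3, b2 → 9; minimax = 3.
-1 ≠ 3, so there is no saddle point; optimal play is mixed.
Let Row play R1 with probability p. Expected payoff against b1: (-2)p + 3(1−p) = −5p + 3; against b2: 9p + (-1)(1−p) = 10p − 1.
Setting these equal: −5p + 3 = 10p − 1 ⇒ −15p = -4 ⇒ p = 4/15, and the value is (-5)·(4/15) + 3 = 5/3.
For Column: with q = P(b1), equating R1's and R2's payoffs gives −11q + 9 = 4q − 1 ⇒ q = 2/3.

5/3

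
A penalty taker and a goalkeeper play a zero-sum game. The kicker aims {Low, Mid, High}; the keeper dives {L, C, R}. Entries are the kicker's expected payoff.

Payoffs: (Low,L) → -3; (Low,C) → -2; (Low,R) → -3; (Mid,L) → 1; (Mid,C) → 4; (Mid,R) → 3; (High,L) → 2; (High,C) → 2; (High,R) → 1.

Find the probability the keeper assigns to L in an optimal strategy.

2/3

Row minima: Low → -3, Mid → 1, High → 1; maximin = 1.
Column maxima: L → 2, C → 4, R → 3; minimax = 2.
1 ≠ 2, so there is no saddle point; optimal play is mixed.
Low is strictly dominated by Mid, so the kicker never plays it.
C is strictly dominated by R (it gives the kicker strictly more in every row), so the keeper never plays it.
On the remaining 2×2 (Mid, High vs L, R):
Let the kicker play Mid with probability p. Expected payoff against L: 1p + 2(1−p) = −p + 2; against R: 3p + 1(1−p) = 2p + 1.
Setting these equal: −p + 2 = 2p + 1 ⇒ −3p = -1 ⇒ p = 1/3, and the value is (-1)·(1/3) + 2 = 5/3.
For the keeper: with q = P(L), equating Mid's and High's payoffs gives −2q + 3 = q + 1 ⇒ q = 2/3.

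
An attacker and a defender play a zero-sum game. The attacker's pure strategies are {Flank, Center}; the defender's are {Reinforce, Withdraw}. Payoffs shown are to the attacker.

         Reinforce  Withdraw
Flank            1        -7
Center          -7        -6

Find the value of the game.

-55/9

Row minima: Flank → -7, Center → -7; maximin = -7.
Column maxima: Reinforce → 1, Withdraw → -6; minimax = -6.
-7 ≠ -6, so there is no saddle point; optimal play is mixed.
Let the attacker play Flank with probability p. Expected payoff against Reinforce: 1p + (-7)(1−p) = 8p − 7; against Withdraw: (-7)p + (-6)(1−p) = −p − 6.
Setting these equal: 8p − 7 = −p − 6 ⇒ 9p = 1 ⇒ p = 1/9, and the value is (8)·(1/9) − 7 = -55/9.
For the defender: with q = P(Reinforce), equating Flank's and Center's payoffs gives 8q − 7 = −q − 6 ⇒ q = 1/9.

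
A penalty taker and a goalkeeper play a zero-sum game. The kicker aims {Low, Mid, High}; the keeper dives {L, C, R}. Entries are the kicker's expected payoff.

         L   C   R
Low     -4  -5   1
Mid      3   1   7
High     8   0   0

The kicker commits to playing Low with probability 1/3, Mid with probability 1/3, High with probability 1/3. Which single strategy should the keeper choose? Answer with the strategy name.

C

If the keeper plays L, the kicker's expected payoff is (1/3)·(-4) + (1/3)·3 + (1/3)·8 = 7/3.
If the keeper plays C, the kicker's expected payoff is (1/3)·(-5) + (1/3)·1 + (1/3)·0 = -4/3.
If the keeper plays R, the kicker's expected payoff is (1/3)·1 + (1/3)·7 + (1/3)·0 = 8/3.
The keeper minimizes the kicker's payoff; the smallest is -4/3, so the best response is C.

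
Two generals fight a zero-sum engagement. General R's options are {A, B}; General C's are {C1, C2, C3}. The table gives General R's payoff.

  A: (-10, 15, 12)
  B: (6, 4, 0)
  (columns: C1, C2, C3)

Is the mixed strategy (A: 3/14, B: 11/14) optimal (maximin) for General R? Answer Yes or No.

Yes

Against C1 this mix gives (3/14)·(-10) + (11/14)·6 = 18/7.
Against C2 this mix gives (3/14)·15 + (11/14)·4 = 89/14.
Against C3 this mix gives (3/14)·12 + (11/14)·0 = 18/7.
All of General C's active replies (C1, C3) yield 18/7, and no column does worse for General R. The mix makes General C indifferent and guarantees 18/7, so it is optimal.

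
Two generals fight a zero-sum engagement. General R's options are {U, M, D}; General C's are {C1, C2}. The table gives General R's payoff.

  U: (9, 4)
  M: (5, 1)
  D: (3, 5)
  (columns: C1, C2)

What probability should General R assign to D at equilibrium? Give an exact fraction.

Row minima: U → 4, M → 1, D → 3; maximin = 4.
Column maxima: C1 → 9, C2 → 5; minimax = 5.
4 ≠ 5, so there is no saddle point; optimal play is mixed.
M is strictly dominated by U, so General R never plays it.
On the remaining 2×2 (U, D vs C1, C2):
Let General R play U with probability p. Expected payoff against C1: 9p + 3(1−p) = 6p + 3; against C2: 4p + 5(1−p) = −p + 5.
Setting these equal: 6p + 3 = −p + 5 ⇒ 7p = 2 ⇒ p = 2/7, and the value is (6)·(2/7) + 3 = 33/7.
For General C: with q = P(C1), equating U's and D's payoffs gives 5q + 4 = −2q + 5 ⇒ q = 1/7.

5/7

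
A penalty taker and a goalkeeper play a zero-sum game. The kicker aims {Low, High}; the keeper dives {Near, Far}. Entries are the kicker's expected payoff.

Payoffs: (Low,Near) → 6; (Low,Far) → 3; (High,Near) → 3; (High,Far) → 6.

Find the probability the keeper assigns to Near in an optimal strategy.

1/2

Row minima: Low → 3, High → 3; maximin = 3.
Column maxima: Near → 6, Far → 6; minimax = 6.
3 ≠ 6, so there is no saddle point; optimal play is mixed.
Let the kicker play Low with probability p. Expected payoff against Near: 6p + 3(1−p) = 3p + 3; against Far: 3p + 6(1−p) = −3p + 6.
Setting these equal: 3p + 3 = −3p + 6 ⇒ 6p = 3 ⇒ p = 1/2, and the value is (3)·(1/2) + 3 = 9/2.
For the keeper: with q = P(Near), equating Low's and High's payoffs gives 3q + 3 = −3q + 6 ⇒ q = 1/2.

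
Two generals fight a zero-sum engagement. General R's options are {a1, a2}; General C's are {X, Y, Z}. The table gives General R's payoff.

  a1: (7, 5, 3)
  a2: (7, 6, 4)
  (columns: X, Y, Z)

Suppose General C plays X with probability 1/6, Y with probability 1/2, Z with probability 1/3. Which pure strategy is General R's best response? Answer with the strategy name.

Expected payoff of a1: (1/6)·7 + (1/2)·5 + (1/3)·3 = 14/3.
Expected payoff of a2: (1/6)·7 + (1/2)·6 + (1/3)·4 = 11/2.
The largest is 11/2, so General R's best response is a2.

a2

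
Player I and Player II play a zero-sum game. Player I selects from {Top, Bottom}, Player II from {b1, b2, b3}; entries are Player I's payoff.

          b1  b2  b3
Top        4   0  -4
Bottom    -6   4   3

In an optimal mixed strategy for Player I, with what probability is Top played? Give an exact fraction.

9/17

Row minima: Top → -4, Bottom → -6; maximin = -4.
Column maxima: b1 → 4, b2 → 4, b3 → 3; minimax = 3.
-4 ≠ 3, so there is no saddle point; optimal play is mixed.
b2 is strictly dominated by b3 (it gives Player I strictly more in every row), so Player II never plays it.
On the remaining 2×2 (Top, Bottom vs b1, b3):
Let Player I play Top with probability p. Expected payoff against b1: 4p + (-6)(1−p) = 10p − 6; against b3: (-4)p + 3(1−p) = −7p + 3.
Setting these equal: 10p − 6 = −7p + 3 ⇒ 17p = 9 ⇒ p = 9/17, and the value is (10)·(9/17) − 6 = -12/17.
For Player II: with q = P(b1), equating Top's and Bottom's payoffs gives 8q − 4 = −9q + 3 ⇒ q = 7/17.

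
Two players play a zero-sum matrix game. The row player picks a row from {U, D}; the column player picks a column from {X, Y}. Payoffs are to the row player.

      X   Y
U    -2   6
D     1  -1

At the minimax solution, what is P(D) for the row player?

Row minima: U → -2, D → -1; maximin = -1.
Column maxima: X → 1, Y → 6; minimax = 1.
-1 ≠ 1, so there is no saddle point; optimal play is mixed.
Let the row player play U with probability p. Expected payoff against X: (-2)p + 1(1−p) = −3p + 1; against Y: 6p + (-1)(1−p) = 7p − 1.
Setting these equal: −3p + 1 = 7p − 1 ⇒ −10p = -2 ⇒ p = 1/5, and the value is (-3)·(1/5) + 1 = 2/5.
For the column player: with q = P(X), equating U's and D's payoffs gives −8q + 6 = 2q − 1 ⇒ q = 7/10.

4/5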